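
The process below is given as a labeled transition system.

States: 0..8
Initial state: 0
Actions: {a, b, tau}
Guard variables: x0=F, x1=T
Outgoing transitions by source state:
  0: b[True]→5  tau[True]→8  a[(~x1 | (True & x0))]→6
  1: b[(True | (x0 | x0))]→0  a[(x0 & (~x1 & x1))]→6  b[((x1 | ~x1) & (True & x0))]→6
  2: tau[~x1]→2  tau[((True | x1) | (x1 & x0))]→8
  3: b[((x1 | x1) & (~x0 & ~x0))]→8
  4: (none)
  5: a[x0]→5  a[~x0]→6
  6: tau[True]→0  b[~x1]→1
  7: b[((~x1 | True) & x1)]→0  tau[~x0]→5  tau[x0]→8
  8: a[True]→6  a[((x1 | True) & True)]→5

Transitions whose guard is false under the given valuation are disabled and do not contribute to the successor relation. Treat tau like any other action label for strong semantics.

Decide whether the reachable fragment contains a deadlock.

Answer: DEADLOCK-FREE

Analysis:
Reach set: {0,5,6,8}
  0: b→5  tau→8  [deg 2]
  5: a→6  [deg 1]
  6: tau→0  [deg 1]
  8: a→5  a→6  [deg 2]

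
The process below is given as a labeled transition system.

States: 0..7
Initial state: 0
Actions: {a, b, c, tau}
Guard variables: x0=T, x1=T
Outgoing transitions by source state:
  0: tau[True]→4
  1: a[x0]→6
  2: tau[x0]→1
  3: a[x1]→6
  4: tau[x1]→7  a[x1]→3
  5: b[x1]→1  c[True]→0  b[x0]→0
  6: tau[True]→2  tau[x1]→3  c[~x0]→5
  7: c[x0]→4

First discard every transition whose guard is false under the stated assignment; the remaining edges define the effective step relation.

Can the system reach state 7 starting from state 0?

Answer: REACHABLE

Trace:
Guard filter leaves 12 enabled edge(s).
L0 = {0}
L1 = {4}  now seen {0,4}
L2 = {3,7}  now seen {0,3,4,7}
L3 = {6}  now seen {0,3,4,6,7}
L4 = {2}  now seen {0,2,3,4,6,7}
L5 = {1}  now seen {0,1,2,3,4,6,7}
R = {0,1,2,3,4,6,7}
Path to 7: tau·tau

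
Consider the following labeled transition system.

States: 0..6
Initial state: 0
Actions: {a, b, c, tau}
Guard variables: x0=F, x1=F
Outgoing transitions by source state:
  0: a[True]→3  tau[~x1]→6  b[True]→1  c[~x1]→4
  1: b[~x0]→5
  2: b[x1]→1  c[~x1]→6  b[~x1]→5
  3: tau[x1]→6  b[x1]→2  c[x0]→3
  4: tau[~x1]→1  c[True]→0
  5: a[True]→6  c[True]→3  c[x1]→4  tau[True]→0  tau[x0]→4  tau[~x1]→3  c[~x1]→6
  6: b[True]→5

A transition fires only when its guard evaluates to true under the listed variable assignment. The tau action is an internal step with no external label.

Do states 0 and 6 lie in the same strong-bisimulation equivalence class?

Answer: NOT BISIMILAR

Analysis:
Refine partition for ~:
  π0 = {{0,1,2,3,4,5,6}}
  π1 = {{0},{1,6},{2},{3},{4},{5}}
stable after 2 split(s): 6 block(s)
class of 0: {0}; class of 6: {1,6}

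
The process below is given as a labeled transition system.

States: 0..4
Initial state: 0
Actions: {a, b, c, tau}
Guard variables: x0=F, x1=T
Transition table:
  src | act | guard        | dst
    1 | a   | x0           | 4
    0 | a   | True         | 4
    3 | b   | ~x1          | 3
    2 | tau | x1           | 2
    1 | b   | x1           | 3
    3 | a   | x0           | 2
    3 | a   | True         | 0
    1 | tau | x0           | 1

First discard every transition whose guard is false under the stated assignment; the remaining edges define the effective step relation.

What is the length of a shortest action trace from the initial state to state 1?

Answer: UNREACHABLE

Analysis:
Layered search for 1:
  L0 = {0}
  L1 = {4}
1 never appears.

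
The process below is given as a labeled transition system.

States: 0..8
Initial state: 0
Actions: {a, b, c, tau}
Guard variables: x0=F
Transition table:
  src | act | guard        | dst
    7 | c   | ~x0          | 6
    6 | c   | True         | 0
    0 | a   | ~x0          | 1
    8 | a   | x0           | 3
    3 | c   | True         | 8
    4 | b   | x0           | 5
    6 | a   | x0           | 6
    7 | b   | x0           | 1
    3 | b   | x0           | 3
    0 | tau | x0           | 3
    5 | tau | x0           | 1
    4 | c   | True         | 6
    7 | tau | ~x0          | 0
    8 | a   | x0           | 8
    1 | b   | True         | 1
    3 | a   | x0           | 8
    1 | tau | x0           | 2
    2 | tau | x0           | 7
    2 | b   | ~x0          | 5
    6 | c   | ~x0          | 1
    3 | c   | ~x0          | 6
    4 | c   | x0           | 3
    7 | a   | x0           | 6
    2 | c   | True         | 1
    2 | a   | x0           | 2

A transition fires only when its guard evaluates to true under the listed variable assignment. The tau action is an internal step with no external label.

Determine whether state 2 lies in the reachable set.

Answer: UNREACHABLE

Working:
After dropping false guards: 11 live edges.
L0 = {0}
L1 = {1}  now seen {0,1}
R = {0,1}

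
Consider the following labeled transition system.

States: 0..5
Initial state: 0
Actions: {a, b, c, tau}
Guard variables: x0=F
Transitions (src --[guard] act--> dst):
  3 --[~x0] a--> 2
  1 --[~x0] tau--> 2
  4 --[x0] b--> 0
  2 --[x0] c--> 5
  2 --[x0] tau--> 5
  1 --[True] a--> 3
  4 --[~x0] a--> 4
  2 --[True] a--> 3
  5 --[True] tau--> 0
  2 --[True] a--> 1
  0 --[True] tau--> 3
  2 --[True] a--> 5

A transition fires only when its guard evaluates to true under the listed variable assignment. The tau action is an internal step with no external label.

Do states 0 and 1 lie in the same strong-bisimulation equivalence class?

Bisimulation quotient by refinement:
  round 0: {{0,1,2,3,4,5}}
  round 1: {{0,5},{1},{2,3,4}}
  round 2: {{0},{1},{2},{3,4},{5}}
  round 3: {{0},{1},{2},{3},{4},{5}}
stable after 4 split(s): 6 block(s)
class of 0: {0}; class of 1: {1}

Answer: NOT BISIMILAR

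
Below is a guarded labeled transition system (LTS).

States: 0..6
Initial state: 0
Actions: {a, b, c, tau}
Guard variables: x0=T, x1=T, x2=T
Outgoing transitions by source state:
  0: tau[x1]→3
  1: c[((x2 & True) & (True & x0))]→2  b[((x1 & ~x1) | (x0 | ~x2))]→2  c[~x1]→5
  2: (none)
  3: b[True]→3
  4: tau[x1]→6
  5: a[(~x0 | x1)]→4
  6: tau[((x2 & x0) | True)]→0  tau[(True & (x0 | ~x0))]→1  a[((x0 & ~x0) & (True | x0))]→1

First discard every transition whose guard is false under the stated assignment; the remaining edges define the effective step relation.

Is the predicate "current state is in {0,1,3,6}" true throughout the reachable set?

Allowed set {0,1,3,6}
Reachable = {0,3}
  0: safe
  3: safe

Answer: INVARIANT HOLDS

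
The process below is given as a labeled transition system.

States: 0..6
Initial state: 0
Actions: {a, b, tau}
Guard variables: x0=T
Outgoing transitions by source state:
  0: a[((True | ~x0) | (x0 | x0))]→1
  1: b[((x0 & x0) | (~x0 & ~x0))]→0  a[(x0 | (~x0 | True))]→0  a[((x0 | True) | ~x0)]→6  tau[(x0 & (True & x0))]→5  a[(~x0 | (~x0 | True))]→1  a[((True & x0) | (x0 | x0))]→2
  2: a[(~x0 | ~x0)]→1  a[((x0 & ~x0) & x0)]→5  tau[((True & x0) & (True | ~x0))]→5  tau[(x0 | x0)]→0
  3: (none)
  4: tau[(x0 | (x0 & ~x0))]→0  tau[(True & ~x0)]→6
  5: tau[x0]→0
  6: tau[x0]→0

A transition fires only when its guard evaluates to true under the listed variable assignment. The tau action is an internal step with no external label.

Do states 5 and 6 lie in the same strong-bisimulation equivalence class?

Answer: BISIMILAR

Analysis:
Compute ~ classes (split until stable):
  P[0] = {{0,1,2,3,4,5,6}}
  P[1] = {{0},{1},{2,4,5,6},{3}}
  P[2] = {{0},{1},{2},{3},{4,5,6}}
stable after 3 split(s): 5 block(s)
class of 5: {4,5,6}; class of 6: {4,5,6}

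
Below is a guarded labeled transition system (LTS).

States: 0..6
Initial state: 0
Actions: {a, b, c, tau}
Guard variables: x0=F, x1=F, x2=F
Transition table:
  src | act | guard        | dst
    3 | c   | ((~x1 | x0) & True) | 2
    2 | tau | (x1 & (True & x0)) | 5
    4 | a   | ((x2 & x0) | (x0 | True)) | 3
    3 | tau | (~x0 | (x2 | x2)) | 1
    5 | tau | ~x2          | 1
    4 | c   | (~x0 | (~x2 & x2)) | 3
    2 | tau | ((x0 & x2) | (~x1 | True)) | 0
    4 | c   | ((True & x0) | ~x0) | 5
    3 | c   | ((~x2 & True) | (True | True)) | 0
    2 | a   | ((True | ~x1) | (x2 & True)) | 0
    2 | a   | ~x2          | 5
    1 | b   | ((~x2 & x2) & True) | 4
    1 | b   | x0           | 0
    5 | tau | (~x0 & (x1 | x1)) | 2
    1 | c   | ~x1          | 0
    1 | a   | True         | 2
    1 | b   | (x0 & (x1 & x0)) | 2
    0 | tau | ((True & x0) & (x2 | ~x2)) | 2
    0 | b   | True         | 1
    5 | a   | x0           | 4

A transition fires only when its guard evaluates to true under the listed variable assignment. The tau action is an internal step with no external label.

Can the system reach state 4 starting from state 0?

13 transition(s) survive guard evaluation.
Layer 0: {0}
Layer 1: {1}  cumulative {0,1}
Layer 2: {2}  cumulative {0,1,2}
Layer 3: {5}  cumulative {0,1,2,5}
R = {0,1,2,5}

Answer: UNREACHABLE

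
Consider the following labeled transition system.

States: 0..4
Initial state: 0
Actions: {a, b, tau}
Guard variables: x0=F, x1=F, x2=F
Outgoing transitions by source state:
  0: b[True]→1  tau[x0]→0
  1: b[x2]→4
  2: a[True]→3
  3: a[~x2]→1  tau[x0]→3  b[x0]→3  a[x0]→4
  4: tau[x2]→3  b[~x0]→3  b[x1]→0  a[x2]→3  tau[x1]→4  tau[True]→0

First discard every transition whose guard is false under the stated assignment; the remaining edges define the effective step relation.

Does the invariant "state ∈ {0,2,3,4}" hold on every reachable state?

Answer: INVARIANT VIOLATED at state 1

Working:
Allowed set {0,2,3,4}
Reach set: {0,1}
  0: ✓
  1: VIOLATES
witness against invariant: b → 1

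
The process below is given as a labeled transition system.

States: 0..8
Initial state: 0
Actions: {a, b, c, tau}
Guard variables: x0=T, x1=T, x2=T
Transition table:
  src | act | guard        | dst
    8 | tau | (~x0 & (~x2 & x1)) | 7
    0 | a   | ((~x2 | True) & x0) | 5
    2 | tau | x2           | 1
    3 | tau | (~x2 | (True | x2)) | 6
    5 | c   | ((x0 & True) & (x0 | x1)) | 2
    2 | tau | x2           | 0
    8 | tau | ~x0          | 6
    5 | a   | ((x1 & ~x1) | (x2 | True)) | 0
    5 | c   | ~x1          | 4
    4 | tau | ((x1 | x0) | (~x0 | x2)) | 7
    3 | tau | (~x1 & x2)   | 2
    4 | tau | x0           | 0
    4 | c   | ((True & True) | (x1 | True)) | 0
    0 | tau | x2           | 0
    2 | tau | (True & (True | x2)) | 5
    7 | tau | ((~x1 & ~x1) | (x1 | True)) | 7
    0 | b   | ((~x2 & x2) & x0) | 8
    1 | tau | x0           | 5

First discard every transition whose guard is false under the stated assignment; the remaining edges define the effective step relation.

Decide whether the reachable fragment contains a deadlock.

Reachable = {0,1,2,5}
  0: a→5  tau→0  [2 out]
  1: tau→5  [1 out]
  2: tau→0  tau→1  tau→5  [3 out]
  5: a→0  c→2  [2 out]

Answer: DEADLOCK-FREE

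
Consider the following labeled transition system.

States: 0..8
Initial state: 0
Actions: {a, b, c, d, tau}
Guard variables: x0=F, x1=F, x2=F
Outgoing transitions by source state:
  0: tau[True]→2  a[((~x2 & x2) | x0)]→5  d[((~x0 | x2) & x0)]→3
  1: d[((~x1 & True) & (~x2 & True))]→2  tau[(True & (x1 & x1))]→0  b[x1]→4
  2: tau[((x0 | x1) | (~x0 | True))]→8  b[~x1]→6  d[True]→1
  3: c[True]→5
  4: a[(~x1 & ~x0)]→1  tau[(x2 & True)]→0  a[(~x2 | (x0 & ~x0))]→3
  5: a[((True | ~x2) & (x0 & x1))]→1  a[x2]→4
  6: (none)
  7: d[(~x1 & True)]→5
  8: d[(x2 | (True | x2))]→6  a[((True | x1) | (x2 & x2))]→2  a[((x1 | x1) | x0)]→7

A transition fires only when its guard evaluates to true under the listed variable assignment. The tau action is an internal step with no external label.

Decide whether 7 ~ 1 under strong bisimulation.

Answer: NOT BISIMILAR

Analysis:
Compute ~ classes (split until stable):
  π0 = {{0,1,2,3,4,5,6,7,8}}
  π1 = {{0},{1,7},{2},{3},{4},{5,6},{8}}
  π2 = {{0},{1},{2},{3},{4},{5,6},{7},{8}}
stable after 3 split(s): 8 block(s)
[7]={7}  [1]={1}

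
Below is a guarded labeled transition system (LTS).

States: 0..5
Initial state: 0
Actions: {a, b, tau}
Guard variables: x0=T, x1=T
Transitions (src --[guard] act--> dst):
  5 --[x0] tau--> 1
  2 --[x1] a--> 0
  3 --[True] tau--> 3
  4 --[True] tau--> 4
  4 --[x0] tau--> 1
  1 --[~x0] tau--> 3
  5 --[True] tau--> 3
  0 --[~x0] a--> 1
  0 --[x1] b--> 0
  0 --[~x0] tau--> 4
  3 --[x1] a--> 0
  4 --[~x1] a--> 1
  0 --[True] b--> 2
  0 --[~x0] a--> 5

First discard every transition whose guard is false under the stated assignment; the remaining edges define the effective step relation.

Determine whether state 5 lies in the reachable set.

Answer: UNREACHABLE

Trace:
9 transition(s) survive guard evaluation.
Layer 0: {0}
Layer 1: {2}  cumulative {0,2}
Reach set: {0,2}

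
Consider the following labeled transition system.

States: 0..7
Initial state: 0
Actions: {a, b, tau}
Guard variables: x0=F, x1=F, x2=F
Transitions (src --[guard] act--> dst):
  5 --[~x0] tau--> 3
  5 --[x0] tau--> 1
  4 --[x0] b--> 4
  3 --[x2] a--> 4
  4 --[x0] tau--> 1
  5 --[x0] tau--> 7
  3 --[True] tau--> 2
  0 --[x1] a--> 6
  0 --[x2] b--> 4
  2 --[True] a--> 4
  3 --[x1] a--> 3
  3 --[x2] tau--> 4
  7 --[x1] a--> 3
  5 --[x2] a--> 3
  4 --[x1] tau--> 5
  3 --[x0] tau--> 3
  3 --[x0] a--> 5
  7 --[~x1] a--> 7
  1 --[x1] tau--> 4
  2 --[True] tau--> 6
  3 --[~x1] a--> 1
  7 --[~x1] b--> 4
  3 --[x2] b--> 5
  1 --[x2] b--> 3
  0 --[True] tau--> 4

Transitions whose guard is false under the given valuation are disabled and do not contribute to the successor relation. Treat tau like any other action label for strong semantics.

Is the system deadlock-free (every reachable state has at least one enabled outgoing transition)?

Answer: DEADLOCK at state 4

Trace:
Reach set: {0,4}
  0: tau→4  [1 exit(s)]
  4: ∅  [no exit]
witness 4: tau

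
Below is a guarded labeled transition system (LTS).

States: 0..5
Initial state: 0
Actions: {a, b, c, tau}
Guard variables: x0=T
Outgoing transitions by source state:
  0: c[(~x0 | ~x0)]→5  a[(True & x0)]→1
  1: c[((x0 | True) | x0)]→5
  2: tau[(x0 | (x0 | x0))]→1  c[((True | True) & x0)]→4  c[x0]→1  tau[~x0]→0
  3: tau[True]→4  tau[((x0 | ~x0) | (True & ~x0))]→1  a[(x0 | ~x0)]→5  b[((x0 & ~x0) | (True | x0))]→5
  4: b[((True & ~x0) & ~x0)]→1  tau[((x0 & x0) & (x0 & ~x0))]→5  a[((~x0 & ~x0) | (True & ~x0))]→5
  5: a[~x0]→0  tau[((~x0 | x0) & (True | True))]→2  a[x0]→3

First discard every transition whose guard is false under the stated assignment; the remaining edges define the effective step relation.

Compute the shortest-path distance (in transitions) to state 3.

Answer: 3

Trace:
BFS to 3:
  L0 = {0}
  L1 = {1}
  L2 = {5}
  L3 = {2,3}
3 enters at depth 3; path a·c·a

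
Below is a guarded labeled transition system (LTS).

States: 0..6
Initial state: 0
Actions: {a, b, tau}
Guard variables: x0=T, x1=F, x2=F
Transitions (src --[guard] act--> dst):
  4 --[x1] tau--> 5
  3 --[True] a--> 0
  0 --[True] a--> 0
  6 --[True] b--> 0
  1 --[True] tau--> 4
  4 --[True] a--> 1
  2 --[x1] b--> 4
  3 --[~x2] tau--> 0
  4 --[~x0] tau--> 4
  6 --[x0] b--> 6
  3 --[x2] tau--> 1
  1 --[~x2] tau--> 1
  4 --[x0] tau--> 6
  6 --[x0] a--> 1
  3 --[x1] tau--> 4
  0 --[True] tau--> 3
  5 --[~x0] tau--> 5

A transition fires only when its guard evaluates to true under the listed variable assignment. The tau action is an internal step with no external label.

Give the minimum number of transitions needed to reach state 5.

BFS to 5:
  depth 0: {0}
  depth 1: {3}
5 never appears.

Answer: UNREACHABLE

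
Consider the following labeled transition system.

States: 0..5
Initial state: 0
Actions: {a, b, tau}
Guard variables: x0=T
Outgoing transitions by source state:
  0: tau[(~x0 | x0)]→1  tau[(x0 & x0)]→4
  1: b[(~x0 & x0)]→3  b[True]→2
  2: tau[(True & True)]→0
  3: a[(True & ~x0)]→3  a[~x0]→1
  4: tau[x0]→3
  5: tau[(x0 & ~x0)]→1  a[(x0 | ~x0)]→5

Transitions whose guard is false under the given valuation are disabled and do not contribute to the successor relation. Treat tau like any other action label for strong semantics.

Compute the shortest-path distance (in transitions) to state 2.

Answer: 2

Analysis:
BFS to 2:
  Layer 0: {0}
  Layer 1: {1,4}
  Layer 2: {2,3}
first hit 2 at d=2 via tau·b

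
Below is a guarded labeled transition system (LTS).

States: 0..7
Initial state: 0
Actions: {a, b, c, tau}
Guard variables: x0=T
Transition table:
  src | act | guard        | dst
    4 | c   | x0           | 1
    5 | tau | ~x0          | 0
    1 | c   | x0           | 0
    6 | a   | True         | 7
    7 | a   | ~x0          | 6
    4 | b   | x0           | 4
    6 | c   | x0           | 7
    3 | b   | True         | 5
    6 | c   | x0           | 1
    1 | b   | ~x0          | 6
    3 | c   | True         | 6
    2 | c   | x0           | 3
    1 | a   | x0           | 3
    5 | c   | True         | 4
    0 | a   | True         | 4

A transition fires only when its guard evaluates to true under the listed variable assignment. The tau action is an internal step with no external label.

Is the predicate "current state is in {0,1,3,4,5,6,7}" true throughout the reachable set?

Answer: INVARIANT HOLDS

Analysis:
Safe = {0,1,3,4,5,6,7}
Reach set: {0,1,3,4,5,6,7}
  0: ok
  1: ok
  3: ok
  4: ok
  5: ok
  6: ok
  7: ok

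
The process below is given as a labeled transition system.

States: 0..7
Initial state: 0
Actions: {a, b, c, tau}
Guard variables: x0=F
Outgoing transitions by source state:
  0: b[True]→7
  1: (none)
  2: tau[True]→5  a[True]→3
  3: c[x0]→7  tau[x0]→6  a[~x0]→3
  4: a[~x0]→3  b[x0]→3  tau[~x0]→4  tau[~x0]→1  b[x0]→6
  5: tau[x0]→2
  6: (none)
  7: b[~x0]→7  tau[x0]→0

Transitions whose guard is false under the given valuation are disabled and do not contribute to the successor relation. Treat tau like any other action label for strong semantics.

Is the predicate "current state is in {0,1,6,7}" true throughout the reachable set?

Safe = {0,1,6,7}
Reachable = {0,7}
  0: safe
  7: safe

Answer: INVARIANT HOLDS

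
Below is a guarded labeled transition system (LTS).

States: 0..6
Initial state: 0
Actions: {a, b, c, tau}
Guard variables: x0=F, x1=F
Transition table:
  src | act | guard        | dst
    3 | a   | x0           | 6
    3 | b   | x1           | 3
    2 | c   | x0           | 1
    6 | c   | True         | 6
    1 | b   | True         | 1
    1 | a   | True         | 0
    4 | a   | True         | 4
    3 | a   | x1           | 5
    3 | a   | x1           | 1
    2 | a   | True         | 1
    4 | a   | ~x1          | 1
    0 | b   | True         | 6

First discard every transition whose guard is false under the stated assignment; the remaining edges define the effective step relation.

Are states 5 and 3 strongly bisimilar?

Answer: BISIMILAR

Analysis:
Refine partition for ~:
  round 0: {{0,1,2,3,4,5,6}}
  round 1: {{0},{1},{2,4},{3,5},{6}}
  round 2: {{0},{1},{2},{3,5},{4},{6}}
6 equivalence class(es) (converged in 3)
5∈{3,5}, 3∈{3,5}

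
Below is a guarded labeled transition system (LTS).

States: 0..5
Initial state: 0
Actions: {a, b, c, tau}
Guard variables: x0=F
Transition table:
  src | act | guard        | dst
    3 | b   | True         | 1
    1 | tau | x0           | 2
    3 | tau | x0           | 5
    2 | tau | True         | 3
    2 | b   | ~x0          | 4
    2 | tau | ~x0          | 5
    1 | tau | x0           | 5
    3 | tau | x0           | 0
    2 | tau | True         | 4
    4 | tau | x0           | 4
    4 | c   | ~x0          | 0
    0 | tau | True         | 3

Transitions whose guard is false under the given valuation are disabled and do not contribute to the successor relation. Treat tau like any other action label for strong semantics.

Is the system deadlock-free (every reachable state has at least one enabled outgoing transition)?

Reachable = {0,1,3}
  0: tau→3  [1 out]
  1: ∅  [STUCK]
  3: b→1  [1 out]
trace reaching 1: tau·b

Answer: DEADLOCK at state 1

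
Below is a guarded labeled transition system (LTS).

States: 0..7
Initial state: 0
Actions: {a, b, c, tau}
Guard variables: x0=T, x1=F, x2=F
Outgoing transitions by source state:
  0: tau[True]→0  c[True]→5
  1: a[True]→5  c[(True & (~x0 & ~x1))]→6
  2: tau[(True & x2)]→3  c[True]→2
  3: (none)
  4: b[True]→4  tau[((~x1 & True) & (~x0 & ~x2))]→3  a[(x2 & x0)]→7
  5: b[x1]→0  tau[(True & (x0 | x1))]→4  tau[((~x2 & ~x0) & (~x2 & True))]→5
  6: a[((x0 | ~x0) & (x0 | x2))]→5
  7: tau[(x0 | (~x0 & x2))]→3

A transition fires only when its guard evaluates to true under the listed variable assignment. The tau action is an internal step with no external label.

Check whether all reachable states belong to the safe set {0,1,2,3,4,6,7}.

Allowed set {0,1,2,3,4,6,7}
Reachable = {0,4,5}
  0: ✓
  4: ✓
  5: outside
counterexample path to 5: c

Answer: INVARIANT VIOLATED at state 5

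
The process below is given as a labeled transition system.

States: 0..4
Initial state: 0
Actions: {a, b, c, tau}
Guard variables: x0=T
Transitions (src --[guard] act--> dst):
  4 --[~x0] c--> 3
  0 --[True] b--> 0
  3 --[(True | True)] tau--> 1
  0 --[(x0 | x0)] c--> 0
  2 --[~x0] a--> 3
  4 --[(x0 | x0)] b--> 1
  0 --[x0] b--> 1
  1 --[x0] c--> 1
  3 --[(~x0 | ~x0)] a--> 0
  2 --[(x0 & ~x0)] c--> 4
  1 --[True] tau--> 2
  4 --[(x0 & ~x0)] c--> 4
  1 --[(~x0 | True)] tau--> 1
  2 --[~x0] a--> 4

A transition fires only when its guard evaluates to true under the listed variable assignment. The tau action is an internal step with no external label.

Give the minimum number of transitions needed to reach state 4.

Answer: UNREACHABLE

Working:
BFS to 4:
  depth 0: {0}
  depth 1: {1}
  depth 2: {2}
4 never appears.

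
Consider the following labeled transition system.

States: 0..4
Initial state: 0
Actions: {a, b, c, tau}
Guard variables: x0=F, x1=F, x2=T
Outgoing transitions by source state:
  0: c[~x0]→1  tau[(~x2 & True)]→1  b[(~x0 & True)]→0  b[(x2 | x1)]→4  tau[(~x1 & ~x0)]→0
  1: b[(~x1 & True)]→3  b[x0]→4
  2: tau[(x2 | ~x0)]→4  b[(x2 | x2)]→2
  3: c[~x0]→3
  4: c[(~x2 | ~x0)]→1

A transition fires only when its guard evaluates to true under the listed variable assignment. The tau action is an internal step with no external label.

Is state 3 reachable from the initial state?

9 transition(s) survive guard evaluation.
depth 0: {0}
depth 1: {1,4}  total {0,1,4}
depth 2: {3}  total {0,1,3,4}
R = {0,1,3,4}
witness 3: c·b

Answer: REACHABLE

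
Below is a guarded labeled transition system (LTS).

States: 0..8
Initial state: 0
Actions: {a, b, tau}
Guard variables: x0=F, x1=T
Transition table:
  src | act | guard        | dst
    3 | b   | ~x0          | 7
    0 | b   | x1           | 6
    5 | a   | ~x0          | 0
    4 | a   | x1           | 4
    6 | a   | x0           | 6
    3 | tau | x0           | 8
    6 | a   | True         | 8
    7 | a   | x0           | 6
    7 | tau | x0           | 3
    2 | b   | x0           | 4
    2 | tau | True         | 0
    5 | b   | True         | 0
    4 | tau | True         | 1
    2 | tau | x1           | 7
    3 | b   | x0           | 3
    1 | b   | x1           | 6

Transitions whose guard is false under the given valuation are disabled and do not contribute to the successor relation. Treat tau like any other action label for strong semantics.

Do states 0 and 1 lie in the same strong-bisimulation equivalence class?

Answer: BISIMILAR

Trace:
Bisimulation quotient by refinement:
  π0 = {{0,1,2,3,4,5,6,7,8}}
  π1 = {{0,1,3},{2},{4},{5},{6},{7,8}}
  π2 = {{0,1},{2},{3},{4},{5},{6},{7,8}}
7 equivalence class(es) (converged in 3)
[0]={0,1}  [1]={0,1}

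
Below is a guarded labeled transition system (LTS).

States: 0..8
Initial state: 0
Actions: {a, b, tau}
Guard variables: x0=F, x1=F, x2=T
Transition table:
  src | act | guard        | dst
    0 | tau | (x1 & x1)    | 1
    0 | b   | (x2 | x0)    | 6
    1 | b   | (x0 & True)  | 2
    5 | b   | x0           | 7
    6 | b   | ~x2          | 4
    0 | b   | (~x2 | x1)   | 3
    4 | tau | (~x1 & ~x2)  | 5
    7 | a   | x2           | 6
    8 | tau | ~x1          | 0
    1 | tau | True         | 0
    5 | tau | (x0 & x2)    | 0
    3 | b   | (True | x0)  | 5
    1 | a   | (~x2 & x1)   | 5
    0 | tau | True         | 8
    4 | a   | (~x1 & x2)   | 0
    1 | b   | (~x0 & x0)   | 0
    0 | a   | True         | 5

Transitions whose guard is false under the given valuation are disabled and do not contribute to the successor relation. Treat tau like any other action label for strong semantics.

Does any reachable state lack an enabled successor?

R = {0,5,6,8}
  0: a→5  b→6  tau→8  [deg 3]
  5: ∅  [no exit]
  6: ∅  [no exit]
  8: tau→0  [deg 1]
trace reaching 5: a

Answer: DEADLOCK at state 5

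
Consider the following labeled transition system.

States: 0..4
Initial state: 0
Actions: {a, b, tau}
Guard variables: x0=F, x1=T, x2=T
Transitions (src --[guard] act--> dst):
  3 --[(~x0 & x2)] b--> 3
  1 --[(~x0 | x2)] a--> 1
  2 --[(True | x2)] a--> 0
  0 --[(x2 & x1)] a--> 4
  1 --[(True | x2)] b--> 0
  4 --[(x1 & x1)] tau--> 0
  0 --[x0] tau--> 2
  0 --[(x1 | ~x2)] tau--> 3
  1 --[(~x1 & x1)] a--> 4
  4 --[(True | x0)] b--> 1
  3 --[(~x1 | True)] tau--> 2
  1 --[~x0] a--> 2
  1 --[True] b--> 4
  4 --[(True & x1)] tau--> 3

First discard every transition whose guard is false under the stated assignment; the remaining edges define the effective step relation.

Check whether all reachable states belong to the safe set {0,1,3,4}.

Allowed set {0,1,3,4}
Reachable = {0,1,2,3,4}
  0: ✓
  1: ✓
  2: ✗ unsafe
  3: ✓
  4: ✓
counterexample path to 2: tau·tau

Answer: INVARIANT VIOLATED at state 2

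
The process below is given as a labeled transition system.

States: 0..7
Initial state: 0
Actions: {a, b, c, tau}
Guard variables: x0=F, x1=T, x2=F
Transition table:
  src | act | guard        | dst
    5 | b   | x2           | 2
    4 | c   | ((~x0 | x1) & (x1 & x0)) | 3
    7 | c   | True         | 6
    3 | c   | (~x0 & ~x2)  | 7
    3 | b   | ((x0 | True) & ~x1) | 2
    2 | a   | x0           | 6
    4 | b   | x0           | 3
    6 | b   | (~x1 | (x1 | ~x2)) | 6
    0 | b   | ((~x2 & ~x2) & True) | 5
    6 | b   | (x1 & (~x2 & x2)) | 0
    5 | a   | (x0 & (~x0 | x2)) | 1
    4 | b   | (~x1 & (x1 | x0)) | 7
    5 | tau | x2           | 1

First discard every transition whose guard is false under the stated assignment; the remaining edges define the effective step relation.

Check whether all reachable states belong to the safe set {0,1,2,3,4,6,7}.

Answer: INVARIANT VIOLATED at state 5

Trace:
Inv-set: {0,1,2,3,4,6,7}
R = {0,5}
  0: ✓
  5: ✗ unsafe
reach 5 via b — violates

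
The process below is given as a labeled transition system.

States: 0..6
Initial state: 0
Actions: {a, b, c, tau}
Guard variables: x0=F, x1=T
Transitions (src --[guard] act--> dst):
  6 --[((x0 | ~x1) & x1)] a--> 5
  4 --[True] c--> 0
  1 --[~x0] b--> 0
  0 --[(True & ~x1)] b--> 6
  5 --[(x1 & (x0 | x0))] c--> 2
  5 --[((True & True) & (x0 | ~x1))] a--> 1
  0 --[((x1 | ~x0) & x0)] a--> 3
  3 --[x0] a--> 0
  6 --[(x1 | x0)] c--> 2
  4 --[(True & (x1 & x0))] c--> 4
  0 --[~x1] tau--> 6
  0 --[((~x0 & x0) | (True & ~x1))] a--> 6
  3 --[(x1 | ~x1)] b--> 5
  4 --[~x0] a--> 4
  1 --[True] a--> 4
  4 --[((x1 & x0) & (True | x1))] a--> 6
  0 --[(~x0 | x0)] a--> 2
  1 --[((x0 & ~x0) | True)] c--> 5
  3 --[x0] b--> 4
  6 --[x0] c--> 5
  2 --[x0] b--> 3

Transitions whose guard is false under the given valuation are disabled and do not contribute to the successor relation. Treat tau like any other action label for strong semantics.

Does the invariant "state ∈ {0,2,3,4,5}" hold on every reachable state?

Allowed set {0,2,3,4,5}
R = {0,2}
  0: ok
  2: ok

Answer: INVARIANT HOLDS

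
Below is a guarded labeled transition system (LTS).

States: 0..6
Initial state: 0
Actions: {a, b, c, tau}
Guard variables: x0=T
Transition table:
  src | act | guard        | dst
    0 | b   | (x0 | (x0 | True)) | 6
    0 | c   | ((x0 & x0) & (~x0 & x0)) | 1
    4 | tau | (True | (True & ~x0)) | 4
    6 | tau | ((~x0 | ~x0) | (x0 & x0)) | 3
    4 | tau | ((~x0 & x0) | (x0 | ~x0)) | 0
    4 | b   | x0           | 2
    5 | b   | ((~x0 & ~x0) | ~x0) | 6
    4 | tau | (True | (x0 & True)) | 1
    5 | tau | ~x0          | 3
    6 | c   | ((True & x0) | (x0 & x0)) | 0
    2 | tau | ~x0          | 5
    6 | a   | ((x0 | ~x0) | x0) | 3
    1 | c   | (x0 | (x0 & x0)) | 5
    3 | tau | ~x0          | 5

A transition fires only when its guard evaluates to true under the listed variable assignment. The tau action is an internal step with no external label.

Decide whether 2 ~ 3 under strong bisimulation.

Bisimulation quotient by refinement:
  π0 = {{0,1,2,3,4,5,6}}
  π1 = {{0},{1},{2,3,5},{4},{6}}
5 equivalence class(es) (converged in 2)
2∈{2,3,5}, 3∈{2,3,5}

Answer: BISIMILAR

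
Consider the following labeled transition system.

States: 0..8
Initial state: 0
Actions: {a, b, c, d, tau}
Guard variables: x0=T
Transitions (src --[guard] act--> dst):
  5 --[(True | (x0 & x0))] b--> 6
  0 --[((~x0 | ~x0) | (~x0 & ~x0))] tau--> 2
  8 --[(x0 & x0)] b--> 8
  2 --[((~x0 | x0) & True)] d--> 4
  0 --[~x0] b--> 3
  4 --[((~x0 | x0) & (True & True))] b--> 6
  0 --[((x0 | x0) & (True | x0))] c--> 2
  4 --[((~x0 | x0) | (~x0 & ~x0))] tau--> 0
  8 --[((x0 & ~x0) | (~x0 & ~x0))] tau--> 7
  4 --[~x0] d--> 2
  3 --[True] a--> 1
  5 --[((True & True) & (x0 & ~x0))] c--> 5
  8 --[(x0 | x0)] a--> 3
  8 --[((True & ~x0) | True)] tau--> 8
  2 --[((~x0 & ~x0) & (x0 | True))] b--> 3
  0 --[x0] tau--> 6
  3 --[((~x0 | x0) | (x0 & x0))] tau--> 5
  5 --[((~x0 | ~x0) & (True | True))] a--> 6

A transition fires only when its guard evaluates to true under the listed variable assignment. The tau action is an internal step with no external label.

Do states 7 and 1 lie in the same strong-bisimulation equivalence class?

Bisimulation quotient by refinement:
  P[0] = {{0,1,2,3,4,5,6,7,8}}
  P[1] = {{0},{1,6,7},{2},{3},{4},{5},{8}}
7 equivalence class(es) (converged in 2)
7∈{1,6,7}, 1∈{1,6,7}

Answer: BISIMILAR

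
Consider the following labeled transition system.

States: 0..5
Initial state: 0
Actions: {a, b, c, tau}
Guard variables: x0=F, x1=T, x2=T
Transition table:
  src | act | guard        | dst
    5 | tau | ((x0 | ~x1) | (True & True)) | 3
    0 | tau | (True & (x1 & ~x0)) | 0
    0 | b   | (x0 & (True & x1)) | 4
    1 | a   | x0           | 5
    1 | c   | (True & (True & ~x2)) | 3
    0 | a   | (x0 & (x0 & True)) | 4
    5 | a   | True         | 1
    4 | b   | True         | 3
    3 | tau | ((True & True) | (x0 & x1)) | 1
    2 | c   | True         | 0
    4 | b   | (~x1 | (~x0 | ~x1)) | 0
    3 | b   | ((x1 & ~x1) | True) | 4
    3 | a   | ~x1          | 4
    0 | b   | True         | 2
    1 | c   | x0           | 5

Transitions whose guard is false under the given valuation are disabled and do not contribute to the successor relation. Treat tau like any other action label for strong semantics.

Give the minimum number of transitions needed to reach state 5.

Answer: UNREACHABLE

Trace:
Breadth-first toward 5:
  Layer 0: {0}
  Layer 1: {2}
5 never appears.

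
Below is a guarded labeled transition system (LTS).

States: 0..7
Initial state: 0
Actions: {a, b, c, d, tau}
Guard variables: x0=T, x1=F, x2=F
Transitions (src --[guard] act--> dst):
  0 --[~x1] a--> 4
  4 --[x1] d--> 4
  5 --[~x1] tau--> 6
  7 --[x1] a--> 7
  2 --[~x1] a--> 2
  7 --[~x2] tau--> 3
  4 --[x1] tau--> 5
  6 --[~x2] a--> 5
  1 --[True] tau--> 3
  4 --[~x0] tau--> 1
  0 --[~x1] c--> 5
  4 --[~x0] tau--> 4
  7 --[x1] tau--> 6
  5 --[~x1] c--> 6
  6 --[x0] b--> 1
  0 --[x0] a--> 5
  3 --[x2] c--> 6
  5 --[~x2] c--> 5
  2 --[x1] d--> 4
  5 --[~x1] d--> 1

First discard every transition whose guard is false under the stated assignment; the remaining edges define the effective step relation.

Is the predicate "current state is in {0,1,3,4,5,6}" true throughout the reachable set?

Allowed set {0,1,3,4,5,6}
R = {0,1,3,4,5,6}
  0: safe
  1: safe
  3: safe
  4: safe
  5: safe
  6: safe

Answer: INVARIANT HOLDS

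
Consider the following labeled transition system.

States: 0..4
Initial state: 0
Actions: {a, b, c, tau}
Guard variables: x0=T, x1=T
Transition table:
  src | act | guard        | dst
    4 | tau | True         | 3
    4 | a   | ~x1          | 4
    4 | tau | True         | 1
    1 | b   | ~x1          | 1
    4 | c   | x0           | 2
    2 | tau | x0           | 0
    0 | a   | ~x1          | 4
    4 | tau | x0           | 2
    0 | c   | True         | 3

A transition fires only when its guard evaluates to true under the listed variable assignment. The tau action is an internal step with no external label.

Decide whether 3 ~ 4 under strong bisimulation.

Answer: NOT BISIMILAR

Trace:
Refine partition for ~:
  π0 = {{0,1,2,3,4}}
  π1 = {{0},{1,3},{2},{4}}
4 equivalence class(es) (converged in 2)
class of 3: {1,3}; class of 4: {4}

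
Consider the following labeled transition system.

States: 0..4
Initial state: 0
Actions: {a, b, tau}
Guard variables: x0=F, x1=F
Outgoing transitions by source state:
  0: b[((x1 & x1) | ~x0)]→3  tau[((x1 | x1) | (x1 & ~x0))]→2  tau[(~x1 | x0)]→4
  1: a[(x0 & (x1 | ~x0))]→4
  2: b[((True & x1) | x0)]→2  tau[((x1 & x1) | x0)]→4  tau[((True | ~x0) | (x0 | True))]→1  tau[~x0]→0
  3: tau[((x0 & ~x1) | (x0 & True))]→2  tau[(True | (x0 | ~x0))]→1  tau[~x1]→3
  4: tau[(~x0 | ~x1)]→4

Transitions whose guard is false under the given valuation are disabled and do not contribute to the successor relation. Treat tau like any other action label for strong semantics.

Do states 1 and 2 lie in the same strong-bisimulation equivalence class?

Refine partition for ~:
  P[0] = {{0,1,2,3,4}}
  P[1] = {{0},{1},{2,3,4}}
  P[2] = {{0},{1},{2},{3},{4}}
5 equivalence class(es) (converged in 3)
1∈{1}, 2∈{2}

Answer: NOT BISIMILAR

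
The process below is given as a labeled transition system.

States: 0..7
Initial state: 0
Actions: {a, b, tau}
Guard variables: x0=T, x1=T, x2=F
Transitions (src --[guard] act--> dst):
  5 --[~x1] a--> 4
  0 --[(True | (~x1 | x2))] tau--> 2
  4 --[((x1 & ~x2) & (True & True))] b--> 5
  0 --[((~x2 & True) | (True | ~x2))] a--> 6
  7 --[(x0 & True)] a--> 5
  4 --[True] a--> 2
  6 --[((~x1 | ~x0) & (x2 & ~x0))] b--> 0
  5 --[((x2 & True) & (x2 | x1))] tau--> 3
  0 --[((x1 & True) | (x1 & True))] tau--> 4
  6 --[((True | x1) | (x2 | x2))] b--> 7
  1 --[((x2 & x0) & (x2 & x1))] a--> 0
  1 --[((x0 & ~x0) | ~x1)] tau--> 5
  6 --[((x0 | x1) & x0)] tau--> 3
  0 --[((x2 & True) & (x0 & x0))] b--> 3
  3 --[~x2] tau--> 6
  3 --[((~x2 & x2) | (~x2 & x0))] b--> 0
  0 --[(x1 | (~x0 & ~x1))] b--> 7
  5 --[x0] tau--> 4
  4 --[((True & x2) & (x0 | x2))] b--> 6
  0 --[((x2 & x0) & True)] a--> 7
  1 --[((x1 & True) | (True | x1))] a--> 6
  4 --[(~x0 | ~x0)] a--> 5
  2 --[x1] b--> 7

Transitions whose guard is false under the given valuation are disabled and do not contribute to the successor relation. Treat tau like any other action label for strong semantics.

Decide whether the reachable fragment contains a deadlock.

Answer: DEADLOCK-FREE

Working:
R = {0,2,3,4,5,6,7}
  0: a→6  b→7  tau→2  tau→4  [4 out]
  2: b→7  [1 out]
  3: b→0  tau→6  [2 out]
  4: a→2  b→5  [2 out]
  5: tau→4  [1 out]
  6: b→7  tau→3  [2 out]
  7: a→5  [1 out]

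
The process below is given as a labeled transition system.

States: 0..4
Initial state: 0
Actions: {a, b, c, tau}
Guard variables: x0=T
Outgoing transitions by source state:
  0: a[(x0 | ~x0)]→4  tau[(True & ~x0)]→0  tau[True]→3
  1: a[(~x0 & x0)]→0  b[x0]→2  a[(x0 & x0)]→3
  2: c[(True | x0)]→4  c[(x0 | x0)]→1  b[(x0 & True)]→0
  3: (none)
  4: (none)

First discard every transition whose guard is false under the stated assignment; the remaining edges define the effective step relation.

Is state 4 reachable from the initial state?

7 transition(s) survive guard evaluation.
Layer 0: {0}
Layer 1: {3,4}  now seen {0,3,4}
Reachable = {0,3,4}
trace reaching 4: a

Answer: REACHABLE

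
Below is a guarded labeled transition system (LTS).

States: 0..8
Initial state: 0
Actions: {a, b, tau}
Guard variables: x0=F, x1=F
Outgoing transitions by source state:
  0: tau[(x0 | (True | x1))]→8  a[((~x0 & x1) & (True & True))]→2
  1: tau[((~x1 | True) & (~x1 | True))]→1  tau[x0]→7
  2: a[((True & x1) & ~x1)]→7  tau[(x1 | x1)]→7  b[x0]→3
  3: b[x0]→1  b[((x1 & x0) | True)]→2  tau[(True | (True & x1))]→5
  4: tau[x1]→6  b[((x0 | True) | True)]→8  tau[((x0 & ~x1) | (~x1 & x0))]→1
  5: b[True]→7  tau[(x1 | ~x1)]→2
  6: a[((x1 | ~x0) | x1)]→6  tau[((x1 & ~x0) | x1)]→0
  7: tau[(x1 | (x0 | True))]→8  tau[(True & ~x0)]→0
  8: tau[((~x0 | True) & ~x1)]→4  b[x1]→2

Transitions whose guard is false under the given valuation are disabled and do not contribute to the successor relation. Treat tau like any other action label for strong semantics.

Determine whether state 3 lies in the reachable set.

Answer: UNREACHABLE

Working:
Guard filter leaves 11 enabled edge(s).
L0 = {0}
L1 = {8}  cumulative {0,8}
L2 = {4}  cumulative {0,4,8}
R = {0,4,8}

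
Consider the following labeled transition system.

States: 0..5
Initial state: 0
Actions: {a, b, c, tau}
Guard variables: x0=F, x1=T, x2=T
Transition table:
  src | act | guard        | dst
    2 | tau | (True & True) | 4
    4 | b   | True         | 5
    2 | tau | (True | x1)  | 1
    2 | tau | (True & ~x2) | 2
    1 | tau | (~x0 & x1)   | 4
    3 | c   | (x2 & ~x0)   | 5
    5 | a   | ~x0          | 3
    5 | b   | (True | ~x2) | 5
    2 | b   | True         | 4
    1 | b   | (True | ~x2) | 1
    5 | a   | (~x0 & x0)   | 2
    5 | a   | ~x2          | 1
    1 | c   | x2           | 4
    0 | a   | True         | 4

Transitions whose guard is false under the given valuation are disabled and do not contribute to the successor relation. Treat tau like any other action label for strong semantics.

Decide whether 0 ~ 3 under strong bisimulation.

Bisimulation quotient by refinement:
  π0 = {{0,1,2,3,4,5}}
  π1 = {{0},{1},{2},{3},{4},{5}}
6 equivalence class(es) (converged in 2)
class of 0: {0}; class of 3: {3}

Answer: NOT BISIMILAR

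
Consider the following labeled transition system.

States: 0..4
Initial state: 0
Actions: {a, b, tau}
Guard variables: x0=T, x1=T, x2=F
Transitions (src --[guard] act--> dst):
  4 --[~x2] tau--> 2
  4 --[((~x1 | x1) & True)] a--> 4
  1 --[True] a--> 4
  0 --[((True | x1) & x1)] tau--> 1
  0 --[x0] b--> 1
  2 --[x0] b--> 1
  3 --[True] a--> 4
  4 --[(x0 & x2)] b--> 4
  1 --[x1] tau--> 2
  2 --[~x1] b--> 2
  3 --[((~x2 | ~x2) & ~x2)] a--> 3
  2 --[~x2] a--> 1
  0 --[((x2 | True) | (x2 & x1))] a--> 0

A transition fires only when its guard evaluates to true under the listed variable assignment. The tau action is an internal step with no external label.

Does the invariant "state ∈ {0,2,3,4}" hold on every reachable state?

Safe = {0,2,3,4}
Reachable = {0,1,2,4}
  0: ok
  1: outside
  2: ok
  4: ok
witness against invariant: tau → 1

Answer: INVARIANT VIOLATED at state 1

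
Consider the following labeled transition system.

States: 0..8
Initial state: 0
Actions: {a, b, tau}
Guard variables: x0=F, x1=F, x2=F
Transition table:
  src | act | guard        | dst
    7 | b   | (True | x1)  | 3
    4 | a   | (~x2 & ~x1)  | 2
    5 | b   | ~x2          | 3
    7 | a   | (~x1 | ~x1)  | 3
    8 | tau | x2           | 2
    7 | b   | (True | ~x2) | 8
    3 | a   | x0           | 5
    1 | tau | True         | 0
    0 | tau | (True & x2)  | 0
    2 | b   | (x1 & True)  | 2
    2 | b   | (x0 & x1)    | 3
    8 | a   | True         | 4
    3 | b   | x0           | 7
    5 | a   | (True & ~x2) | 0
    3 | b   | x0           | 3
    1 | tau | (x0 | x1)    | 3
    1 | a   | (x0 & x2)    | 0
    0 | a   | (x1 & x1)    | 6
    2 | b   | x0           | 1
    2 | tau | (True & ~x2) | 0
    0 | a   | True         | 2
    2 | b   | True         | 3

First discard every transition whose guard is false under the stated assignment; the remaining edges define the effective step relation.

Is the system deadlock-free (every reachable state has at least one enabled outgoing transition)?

Answer: DEADLOCK at state 3

Working:
R = {0,2,3}
  0: a→2  [deg 1]
  2: b→3  tau→0  [deg 2]
  3: ∅  [no exit]
Path to 3: a·b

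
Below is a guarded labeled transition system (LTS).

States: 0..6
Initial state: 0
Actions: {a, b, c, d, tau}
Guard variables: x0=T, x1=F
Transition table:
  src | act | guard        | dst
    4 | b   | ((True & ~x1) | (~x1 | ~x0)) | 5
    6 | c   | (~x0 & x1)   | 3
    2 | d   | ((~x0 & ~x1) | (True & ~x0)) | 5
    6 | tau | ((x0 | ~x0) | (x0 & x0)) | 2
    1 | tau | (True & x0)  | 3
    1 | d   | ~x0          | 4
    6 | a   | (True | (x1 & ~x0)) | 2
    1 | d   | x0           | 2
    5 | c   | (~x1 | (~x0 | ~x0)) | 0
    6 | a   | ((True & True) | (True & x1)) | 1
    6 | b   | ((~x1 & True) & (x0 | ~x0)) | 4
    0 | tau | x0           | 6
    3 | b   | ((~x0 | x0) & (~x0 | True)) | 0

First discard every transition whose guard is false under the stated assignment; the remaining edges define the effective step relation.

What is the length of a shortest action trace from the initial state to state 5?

Layered search for 5:
  depth 0: {0}
  depth 1: {6}
  depth 2: {1,2,4}
  depth 3: {3,5}
depth(5)=3, e.g. tau·b·b

Answer: 3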